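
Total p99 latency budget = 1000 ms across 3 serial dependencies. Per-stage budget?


Formula: per_stage = total_budget / stages
per_stage = 1000 / 3
per_stage = 333.33 ms

333.33 ms


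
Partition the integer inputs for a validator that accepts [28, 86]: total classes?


Valid range: [28, 86]
Class 1: x < 28 — invalid
Class 2: 28 ≤ x ≤ 86 — valid
Class 3: x > 86 — invalid
Total equivalence classes: 3

3 equivalence classes


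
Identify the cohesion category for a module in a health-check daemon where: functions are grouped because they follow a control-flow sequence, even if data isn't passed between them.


Reasoning: Grouped by order of execution within a routine, not by data flow
Type: Procedural cohesion

Procedural cohesion


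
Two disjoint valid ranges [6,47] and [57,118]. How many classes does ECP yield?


Valid ranges: [6,47] and [57,118]
Class 1: x < 6 — invalid
Class 2: 6 ≤ x ≤ 47 — valid
Class 3: 47 < x < 57 — invalid (gap between ranges)
Class 4: 57 ≤ x ≤ 118 — valid
Class 5: x > 118 — invalid
Total equivalence classes: 5

5 equivalence classes


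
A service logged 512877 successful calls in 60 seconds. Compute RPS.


Formula: throughput = requests / seconds
throughput = 512877 / 60
throughput = 8547.95 requests/second

8547.95 requests/second


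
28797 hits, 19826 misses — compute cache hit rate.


Formula: hit rate = hits / (hits + misses) * 100
hit rate = 28797 / (28797 + 19826) * 100
hit rate = 28797 / 48623 * 100
hit rate = 59.23%

59.23%


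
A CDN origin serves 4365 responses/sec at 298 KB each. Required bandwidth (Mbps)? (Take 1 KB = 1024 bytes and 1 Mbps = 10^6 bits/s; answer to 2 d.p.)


Formula: Mbps = payload_bytes * RPS * 8 / 1e6
Payload per request = 298 KB = 298 * 1024 = 305152 bytes
Total bytes/sec = 305152 * 4365 = 1331988480
Total bits/sec = 1331988480 * 8 = 10655907840
Mbps = 10655907840 / 1e6 = 10655.91

10655.91 Mbps


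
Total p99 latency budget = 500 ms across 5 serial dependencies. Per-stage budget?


Formula: per_stage = total_budget / stages
per_stage = 500 / 5
per_stage = 100.0 ms

100.0 ms


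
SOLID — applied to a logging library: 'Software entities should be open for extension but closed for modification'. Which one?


This describes the Open/Closed Principle (OCP)

Open/Closed Principle (OCP)


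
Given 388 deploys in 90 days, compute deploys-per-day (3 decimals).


Formula: deployments per day = releases / days
= 388 / 90
= 4.311 deploys/day
(equivalently, 30.18 deploys/week)

4.311 deploys/day


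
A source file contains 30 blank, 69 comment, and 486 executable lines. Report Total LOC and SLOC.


Total LOC = blank + comment + code
Total LOC = 30 + 69 + 486 = 585
SLOC (source only) = code = 486

Total LOC: 585, SLOC: 486


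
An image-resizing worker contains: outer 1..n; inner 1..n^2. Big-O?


Reasoning: n times n^2
Complexity: O(n^3)

O(n^3)


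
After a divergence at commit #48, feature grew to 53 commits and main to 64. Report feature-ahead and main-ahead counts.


Common ancestor: commit #48
feature commits after divergence: 53 - 48 = 5
main commits after divergence: 64 - 48 = 16
feature is 5 commits ahead of main
main is 16 commits ahead of feature

feature ahead: 5, main ahead: 16


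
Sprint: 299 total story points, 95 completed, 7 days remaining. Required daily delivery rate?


Formula: Required rate = Remaining points / Days left
Remaining = 299 - 95 = 204 points
Required rate = 204 / 7 = 29.14 points/day

29.14 points/day


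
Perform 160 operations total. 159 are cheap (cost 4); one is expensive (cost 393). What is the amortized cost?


Formula: Amortized cost = Total cost / Operations
Total cost = (159 * 4) + (1 * 393)
Total cost = 636 + 393 = 1029
Amortized = 1029 / 160 = 6.4313

6.4313


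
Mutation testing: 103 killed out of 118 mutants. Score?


Mutation score = killed / total * 100
Mutation score = 103 / 118 * 100
Mutation score = 87.29%

87.29%


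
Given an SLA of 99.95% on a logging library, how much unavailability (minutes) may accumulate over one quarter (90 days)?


Formula: allowed downtime = period * (100 - SLA) / 100
Period (quarter (90 days)) = 129600 minutes
Unavailability fraction = (100 - 99.95) / 100
Allowed downtime = 129600 * (100 - 99.95) / 100
Allowed downtime = 64.8 minutes

64.8 minutes


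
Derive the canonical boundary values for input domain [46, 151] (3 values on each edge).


Range: [46, 151]
Boundaries: just below min, min, min+1, max-1, max, just above max
Values: [45, 46, 47, 150, 151, 152]

[45, 46, 47, 150, 151, 152]


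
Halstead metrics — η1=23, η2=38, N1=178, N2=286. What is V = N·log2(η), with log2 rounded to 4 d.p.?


Formula: V = N * log2(η), where N = N1 + N2 and η = η1 + η2
η = 23 + 38 = 61
N = 178 + 286 = 464
log2(61) ≈ 5.9307
V = 464 * 5.9307 = 2751.84

2751.84


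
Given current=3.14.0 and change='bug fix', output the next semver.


Current: 3.14.0
Change category: 'bug fix' → patch bump
SemVer rule: patch bump → increment PATCH (MAJOR and MINOR unchanged)
New: 3.14.1

3.14.1


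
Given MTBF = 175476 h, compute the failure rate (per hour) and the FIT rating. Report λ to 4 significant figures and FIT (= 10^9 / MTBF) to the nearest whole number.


Formula: λ = 1 / MTBF; FIT = λ × 1e9 = 1e9 / MTBF
λ = 1 / 175476 ≈ 5.699e-06 failures/hour
FIT = 1e9 / 175476 ≈ 5699 failures per 1e9 hours (nearest whole number)

λ = 5.699e-06 /h, FIT = 5699


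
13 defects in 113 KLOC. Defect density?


Defect density = defects / KLOC
Defect density = 13 / 113
Defect density = 0.115 defects/KLOC

0.115 defects/KLOC


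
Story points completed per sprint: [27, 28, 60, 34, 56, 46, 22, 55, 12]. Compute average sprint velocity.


Formula: Avg velocity = Total points / Number of sprints
Points: [27, 28, 60, 34, 56, 46, 22, 55, 12]
Sum = 27 + 28 + 60 + 34 + 56 + 46 + 22 + 55 + 12 = 340
Avg velocity = 340 / 9 = 37.78 points/sprint

37.78 points/sprint


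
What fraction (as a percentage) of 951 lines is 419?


Coverage = covered / total * 100
Coverage = 419 / 951 * 100
Coverage = 44.06%

44.06%


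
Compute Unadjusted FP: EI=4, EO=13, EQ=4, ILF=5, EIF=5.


UFP = EI*4 + EO*5 + EQ*4 + ILF*10 + EIF*7
UFP = 4*4 + 13*5 + 4*4 + 5*10 + 5*7
UFP = 16 + 65 + 16 + 50 + 35
UFP = 182

182


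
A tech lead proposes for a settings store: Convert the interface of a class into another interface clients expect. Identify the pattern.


This matches the Adapter pattern

Adapter


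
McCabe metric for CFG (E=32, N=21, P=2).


Formula: V(G) = E - N + 2P
V(G) = 32 - 21 + 2*2
V(G) = 11 + 4
V(G) = 15

15


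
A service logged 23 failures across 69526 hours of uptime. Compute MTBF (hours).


Formula: MTBF = Total operating time / Number of failures
MTBF = 69526 / 23
MTBF = 3022.87 hours

3022.87 hours


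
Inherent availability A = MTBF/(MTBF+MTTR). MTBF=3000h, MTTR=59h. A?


Availability = MTBF / (MTBF + MTTR)
Availability = 3000 / (3000 + 59)
Availability = 3000 / 3059
Availability = 98.0713%

98.0713%


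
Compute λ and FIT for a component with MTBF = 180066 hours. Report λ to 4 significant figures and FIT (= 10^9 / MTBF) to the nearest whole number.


Formula: λ = 1 / MTBF; FIT = λ × 1e9 = 1e9 / MTBF
λ = 1 / 180066 ≈ 5.554e-06 failures/hour
FIT = 1e9 / 180066 ≈ 5554 failures per 1e9 hours (nearest whole number)

λ = 5.554e-06 /h, FIT = 5554


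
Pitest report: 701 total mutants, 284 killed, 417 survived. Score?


Mutation score = killed / total * 100
Mutation score = 284 / 701 * 100
Mutation score = 40.51%

40.51%


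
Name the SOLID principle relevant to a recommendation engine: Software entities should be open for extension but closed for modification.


This describes the Open/Closed Principle (OCP)

Open/Closed Principle (OCP)


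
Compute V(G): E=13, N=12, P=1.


Formula: V(G) = E - N + 2P
V(G) = 13 - 12 + 2*1
V(G) = 1 + 2
V(G) = 3

3


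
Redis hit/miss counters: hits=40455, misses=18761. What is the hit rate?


Formula: hit rate = hits / (hits + misses) * 100
hit rate = 40455 / (40455 + 18761) * 100
hit rate = 40455 / 59216 * 100
hit rate = 68.32%

68.32%


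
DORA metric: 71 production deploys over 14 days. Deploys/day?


Formula: deployments per day = releases / days
= 71 / 14
= 5.071 deploys/day
(equivalently, 35.5 deploys/week)

5.071 deploys/day


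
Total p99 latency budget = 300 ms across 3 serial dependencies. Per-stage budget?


Formula: per_stage = total_budget / stages
per_stage = 300 / 3
per_stage = 100.0 ms

100.0 ms


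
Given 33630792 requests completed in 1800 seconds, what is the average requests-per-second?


Formula: throughput = requests / seconds
throughput = 33630792 / 1800
throughput = 18683.77 requests/second

18683.77 requests/second


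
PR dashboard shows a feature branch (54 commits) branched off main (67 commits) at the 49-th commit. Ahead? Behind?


Common ancestor: commit #49
feature commits after divergence: 54 - 49 = 5
main commits after divergence: 67 - 49 = 18
feature is 5 commits ahead of main
main is 18 commits ahead of feature

feature ahead: 5, main ahead: 18


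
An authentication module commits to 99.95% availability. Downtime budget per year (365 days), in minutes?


Formula: allowed downtime = period * (100 - SLA) / 100
Period (year (365 days)) = 525600 minutes
Unavailability fraction = (100 - 99.95) / 100
Allowed downtime = 525600 * (100 - 99.95) / 100
Allowed downtime = 262.8 minutes

262.8 minutes


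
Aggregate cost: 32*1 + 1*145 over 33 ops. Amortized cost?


Formula: Amortized cost = Total cost / Operations
Total cost = (32 * 1) + (1 * 145)
Total cost = 32 + 145 = 177
Amortized = 177 / 33 = 5.3636

5.3636


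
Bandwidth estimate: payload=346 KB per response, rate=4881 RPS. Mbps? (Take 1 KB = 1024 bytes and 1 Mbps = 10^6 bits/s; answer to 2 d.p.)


Formula: Mbps = payload_bytes * RPS * 8 / 1e6
Payload per request = 346 KB = 346 * 1024 = 354304 bytes
Total bytes/sec = 354304 * 4881 = 1729357824
Total bits/sec = 1729357824 * 8 = 13834862592
Mbps = 13834862592 / 1e6 = 13834.86

13834.86 Mbps


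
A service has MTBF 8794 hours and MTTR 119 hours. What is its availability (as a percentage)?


Availability = MTBF / (MTBF + MTTR)
Availability = 8794 / (8794 + 119)
Availability = 8794 / 8913
Availability = 98.6649%

98.6649%


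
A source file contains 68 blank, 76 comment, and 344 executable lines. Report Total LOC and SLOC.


Total LOC = blank + comment + code
Total LOC = 68 + 76 + 344 = 488
SLOC (source only) = code = 344

Total LOC: 488, SLOC: 344


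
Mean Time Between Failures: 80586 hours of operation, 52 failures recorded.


Formula: MTBF = Total operating time / Number of failures
MTBF = 80586 / 52
MTBF = 1549.73 hours

1549.73 hours


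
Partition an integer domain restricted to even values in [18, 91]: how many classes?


Constraint: even integers in [18, 91]
Class 1: x < 18 — out-of-range invalid
Class 2: x in [18,91] but odd — wrong type invalid
Class 3: x in [18,91] and even — valid
Class 4: x > 91 — out-of-range invalid
Total equivalence classes: 4

4 equivalence classes


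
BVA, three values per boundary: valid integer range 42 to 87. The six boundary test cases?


Range: [42, 87]
Boundaries: just below min, min, min+1, max-1, max, just above max
Values: [41, 42, 43, 86, 87, 88]

[41, 42, 43, 86, 87, 88]


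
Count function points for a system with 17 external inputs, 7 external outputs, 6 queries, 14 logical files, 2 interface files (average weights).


UFP = EI*4 + EO*5 + EQ*4 + ILF*10 + EIF*7
UFP = 17*4 + 7*5 + 6*4 + 14*10 + 2*7
UFP = 68 + 35 + 24 + 140 + 14
UFP = 281

281


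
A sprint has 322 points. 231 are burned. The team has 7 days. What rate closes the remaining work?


Formula: Required rate = Remaining points / Days left
Remaining = 322 - 231 = 91 points
Required rate = 91 / 7 = 13.0 points/day

13.0 points/day


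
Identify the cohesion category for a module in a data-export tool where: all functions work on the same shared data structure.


Reasoning: Functions share data
Type: Communicational cohesion

Communicational cohesion


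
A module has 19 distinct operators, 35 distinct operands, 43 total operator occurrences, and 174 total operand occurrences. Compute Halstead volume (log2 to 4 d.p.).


Formula: V = N * log2(η), where N = N1 + N2 and η = η1 + η2
η = 19 + 35 = 54
N = 43 + 174 = 217
log2(54) ≈ 5.7549
V = 217 * 5.7549 = 1248.81

1248.81


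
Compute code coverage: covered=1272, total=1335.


Coverage = covered / total * 100
Coverage = 1272 / 1335 * 100
Coverage = 95.28%

95.28%


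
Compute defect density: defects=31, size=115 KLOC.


Defect density = defects / KLOC
Defect density = 31 / 115
Defect density = 0.27 defects/KLOC

0.27 defects/KLOC


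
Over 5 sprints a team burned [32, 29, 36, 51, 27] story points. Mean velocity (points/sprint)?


Formula: Avg velocity = Total points / Number of sprints
Points: [32, 29, 36, 51, 27]
Sum = 32 + 29 + 36 + 51 + 27 = 175
Avg velocity = 175 / 5 = 35.0 points/sprint

35.0 points/sprint


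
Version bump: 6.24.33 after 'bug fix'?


Current: 6.24.33
Change category: 'bug fix' → patch bump
SemVer rule: patch bump → increment PATCH (MAJOR and MINOR unchanged)
New: 6.24.34

6.24.34


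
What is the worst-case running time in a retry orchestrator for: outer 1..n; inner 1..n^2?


Reasoning: n times n^2
Complexity: O(n^3)

O(n^3)


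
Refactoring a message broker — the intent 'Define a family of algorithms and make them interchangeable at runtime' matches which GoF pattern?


This matches the Strategy pattern

Strategy


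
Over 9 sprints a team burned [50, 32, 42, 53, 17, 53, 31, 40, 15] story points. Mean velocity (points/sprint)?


Formula: Avg velocity = Total points / Number of sprints
Points: [50, 32, 42, 53, 17, 53, 31, 40, 15]
Sum = 50 + 32 + 42 + 53 + 17 + 53 + 31 + 40 + 15 = 333
Avg velocity = 333 / 9 = 37.0 points/sprint

37.0 points/sprint


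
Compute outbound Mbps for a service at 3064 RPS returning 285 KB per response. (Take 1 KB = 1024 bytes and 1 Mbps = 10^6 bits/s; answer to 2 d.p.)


Formula: Mbps = payload_bytes * RPS * 8 / 1e6
Payload per request = 285 KB = 285 * 1024 = 291840 bytes
Total bytes/sec = 291840 * 3064 = 894197760
Total bits/sec = 894197760 * 8 = 7153582080
Mbps = 7153582080 / 1e6 = 7153.58

7153.58 Mbps


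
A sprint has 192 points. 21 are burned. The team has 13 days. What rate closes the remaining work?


Formula: Required rate = Remaining points / Days left
Remaining = 192 - 21 = 171 points
Required rate = 171 / 13 = 13.15 points/day

13.15 points/day


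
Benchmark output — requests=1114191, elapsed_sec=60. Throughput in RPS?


Formula: throughput = requests / seconds
throughput = 1114191 / 60
throughput = 18569.85 requests/second

18569.85 requests/second


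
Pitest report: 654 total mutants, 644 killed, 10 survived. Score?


Mutation score = killed / total * 100
Mutation score = 644 / 654 * 100
Mutation score = 98.47%

98.47%


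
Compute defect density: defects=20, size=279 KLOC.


Defect density = defects / KLOC
Defect density = 20 / 279
Defect density = 0.072 defects/KLOC

0.072 defects/KLOC


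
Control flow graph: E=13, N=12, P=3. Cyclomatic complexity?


Formula: V(G) = E - N + 2P
V(G) = 13 - 12 + 2*3
V(G) = 1 + 6
V(G) = 7

7


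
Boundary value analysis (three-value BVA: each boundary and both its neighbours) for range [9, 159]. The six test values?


Range: [9, 159]
Boundaries: just below min, min, min+1, max-1, max, just above max
Values: [8, 9, 10, 158, 159, 160]

[8, 9, 10, 158, 159, 160]


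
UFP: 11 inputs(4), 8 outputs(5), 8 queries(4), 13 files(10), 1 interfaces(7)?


UFP = EI*4 + EO*5 + EQ*4 + ILF*10 + EIF*7
UFP = 11*4 + 8*5 + 8*4 + 13*10 + 1*7
UFP = 44 + 40 + 32 + 130 + 7
UFP = 253

253


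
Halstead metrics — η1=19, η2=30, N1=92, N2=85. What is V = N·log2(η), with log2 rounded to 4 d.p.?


Formula: V = N * log2(η), where N = N1 + N2 and η = η1 + η2
η = 19 + 30 = 49
N = 92 + 85 = 177
log2(49) ≈ 5.6147
V = 177 * 5.6147 = 993.80

993.80


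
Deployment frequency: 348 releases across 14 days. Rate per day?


Formula: deployments per day = releases / days
= 348 / 14
= 24.857 deploys/day
(equivalently, 174.0 deploys/week)

24.857 deploys/day


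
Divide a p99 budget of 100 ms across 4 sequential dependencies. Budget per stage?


Formula: per_stage = total_budget / stages
per_stage = 100 / 4
per_stage = 25.0 ms

25.0 ms


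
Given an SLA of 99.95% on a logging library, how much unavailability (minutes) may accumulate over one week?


Formula: allowed downtime = period * (100 - SLA) / 100
Period (week) = 10080 minutes
Unavailability fraction = (100 - 99.95) / 100
Allowed downtime = 10080 * (100 - 99.95) / 100
Allowed downtime = 5.04 minutes

5.04 minutes


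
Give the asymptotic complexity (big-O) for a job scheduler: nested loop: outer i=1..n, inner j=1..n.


Reasoning: n iterations times n iterations
Complexity: O(n^2)

O(n^2)


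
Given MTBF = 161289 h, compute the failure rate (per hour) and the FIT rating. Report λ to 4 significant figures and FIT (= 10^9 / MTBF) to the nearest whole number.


Formula: λ = 1 / MTBF; FIT = λ × 1e9 = 1e9 / MTBF
λ = 1 / 161289 ≈ 6.200e-06 failures/hour
FIT = 1e9 / 161289 ≈ 6200 failures per 1e9 hours (nearest whole number)

λ = 6.200e-06 /h, FIT = 6200


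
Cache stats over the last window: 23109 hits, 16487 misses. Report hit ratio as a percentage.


Formula: hit rate = hits / (hits + misses) * 100
hit rate = 23109 / (23109 + 16487) * 100
hit rate = 23109 / 39596 * 100
hit rate = 58.36%

58.36%


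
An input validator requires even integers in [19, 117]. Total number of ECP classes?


Constraint: even integers in [19, 117]
Class 1: x < 19 — out-of-range invalid
Class 2: x in [19,117] but odd — wrong type invalid
Class 3: x in [19,117] and even — valid
Class 4: x > 117 — out-of-range invalid
Total equivalence classes: 4

4 equivalence classes


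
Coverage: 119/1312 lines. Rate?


Coverage = covered / total * 100
Coverage = 119 / 1312 * 100
Coverage = 9.07%

9.07%


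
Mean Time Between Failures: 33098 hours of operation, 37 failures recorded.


Formula: MTBF = Total operating time / Number of failures
MTBF = 33098 / 37
MTBF = 894.54 hours

894.54 hours


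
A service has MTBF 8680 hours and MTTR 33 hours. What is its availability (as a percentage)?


Availability = MTBF / (MTBF + MTTR)
Availability = 8680 / (8680 + 33)
Availability = 8680 / 8713
Availability = 99.6213%

99.6213%


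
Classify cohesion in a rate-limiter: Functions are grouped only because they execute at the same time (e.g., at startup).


Reasoning: Related by timing only
Type: Temporal cohesion

Temporal cohesion


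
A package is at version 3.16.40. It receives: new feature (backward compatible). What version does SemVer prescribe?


Current: 3.16.40
Change category: 'new feature (backward compatible)' → minor bump
SemVer rule: minor bump → increment MINOR, reset PATCH to 0 (MAJOR unchanged)
New: 3.17.0

3.17.0


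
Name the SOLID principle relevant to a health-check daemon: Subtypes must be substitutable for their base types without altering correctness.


This describes the Liskov Substitution Principle (LSP)

Liskov Substitution Principle (LSP)


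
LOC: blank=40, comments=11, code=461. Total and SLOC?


Total LOC = blank + comment + code
Total LOC = 40 + 11 + 461 = 512
SLOC (source only) = code = 461

Total LOC: 512, SLOC: 461


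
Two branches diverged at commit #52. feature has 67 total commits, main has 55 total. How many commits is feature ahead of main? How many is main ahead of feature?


Common ancestor: commit #52
feature commits after divergence: 67 - 52 = 15
main commits after divergence: 55 - 52 = 3
feature is 15 commits ahead of main
main is 3 commits ahead of feature

feature ahead: 15, main ahead: 3


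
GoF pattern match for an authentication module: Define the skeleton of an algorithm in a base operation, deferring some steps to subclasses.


This matches the Template Method pattern

Template Method


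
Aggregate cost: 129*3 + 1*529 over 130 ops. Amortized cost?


Formula: Amortized cost = Total cost / Operations
Total cost = (129 * 3) + (1 * 529)
Total cost = 387 + 529 = 916
Amortized = 916 / 130 = 7.0462

7.0462


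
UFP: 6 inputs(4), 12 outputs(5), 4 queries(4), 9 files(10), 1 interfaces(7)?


UFP = EI*4 + EO*5 + EQ*4 + ILF*10 + EIF*7
UFP = 6*4 + 12*5 + 4*4 + 9*10 + 1*7
UFP = 24 + 60 + 16 + 90 + 7
UFP = 197

197


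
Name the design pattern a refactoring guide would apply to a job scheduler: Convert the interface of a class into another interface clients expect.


This matches the Adapter pattern

Adapter


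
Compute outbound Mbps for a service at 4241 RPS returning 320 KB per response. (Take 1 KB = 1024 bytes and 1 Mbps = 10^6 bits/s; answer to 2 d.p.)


Formula: Mbps = payload_bytes * RPS * 8 / 1e6
Payload per request = 320 KB = 320 * 1024 = 327680 bytes
Total bytes/sec = 327680 * 4241 = 1389690880
Total bits/sec = 1389690880 * 8 = 11117527040
Mbps = 11117527040 / 1e6 = 11117.53

11117.53 Mbps


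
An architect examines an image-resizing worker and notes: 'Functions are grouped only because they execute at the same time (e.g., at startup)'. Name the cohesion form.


Reasoning: Related by timing only
Type: Temporal cohesion

Temporal cohesion


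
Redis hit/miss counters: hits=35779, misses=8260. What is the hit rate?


Formula: hit rate = hits / (hits + misses) * 100
hit rate = 35779 / (35779 + 8260) * 100
hit rate = 35779 / 44039 * 100
hit rate = 81.24%

81.24%


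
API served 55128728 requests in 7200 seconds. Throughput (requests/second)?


Formula: throughput = requests / seconds
throughput = 55128728 / 7200
throughput = 7656.77 requests/second

7656.77 requests/second


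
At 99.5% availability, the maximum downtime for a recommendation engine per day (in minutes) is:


Formula: allowed downtime = period * (100 - SLA) / 100
Period (day) = 1440 minutes
Unavailability fraction = (100 - 99.5) / 100
Allowed downtime = 1440 * (100 - 99.5) / 100
Allowed downtime = 7.2 minutes

7.2 minutes


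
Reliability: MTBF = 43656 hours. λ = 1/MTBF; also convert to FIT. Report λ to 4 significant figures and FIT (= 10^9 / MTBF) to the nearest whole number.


Formula: λ = 1 / MTBF; FIT = λ × 1e9 = 1e9 / MTBF
λ = 1 / 43656 ≈ 2.291e-05 failures/hour
FIT = 1e9 / 43656 ≈ 22906 failures per 1e9 hours (nearest whole number)

λ = 2.291e-05 /h, FIT = 22906


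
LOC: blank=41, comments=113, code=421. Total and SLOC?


Total LOC = blank + comment + code
Total LOC = 41 + 113 + 421 = 575
SLOC (source only) = code = 421

Total LOC: 575, SLOC: 421


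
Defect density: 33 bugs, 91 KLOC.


Defect density = defects / KLOC
Defect density = 33 / 91
Defect density = 0.363 defects/KLOC

0.363 defects/KLOC


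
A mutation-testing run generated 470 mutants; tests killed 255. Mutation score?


Mutation score = killed / total * 100
Mutation score = 255 / 470 * 100
Mutation score = 54.26%

54.26%


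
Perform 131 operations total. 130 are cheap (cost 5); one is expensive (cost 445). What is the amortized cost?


Formula: Amortized cost = Total cost / Operations
Total cost = (130 * 5) + (1 * 445)
Total cost = 650 + 445 = 1095
Amortized = 1095 / 131 = 8.3588

8.3588


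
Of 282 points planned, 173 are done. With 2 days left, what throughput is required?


Formula: Required rate = Remaining points / Days left
Remaining = 282 - 173 = 109 points
Required rate = 109 / 2 = 54.5 points/day

54.5 points/day


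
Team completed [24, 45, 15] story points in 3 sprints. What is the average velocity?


Formula: Avg velocity = Total points / Number of sprints
Points: [24, 45, 15]
Sum = 24 + 45 + 15 = 84
Avg velocity = 84 / 3 = 28.0 points/sprint

28.0 points/sprint


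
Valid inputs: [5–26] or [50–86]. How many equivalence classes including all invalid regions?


Valid ranges: [5,26] and [50,86]
Class 1: x < 5 — invalid
Class 2: 5 ≤ x ≤ 26 — valid
Class 3: 26 < x < 50 — invalid (gap between ranges)
Class 4: 50 ≤ x ≤ 86 — valid
Class 5: x > 86 — invalid
Total equivalence classes: 5

5 equivalence classes


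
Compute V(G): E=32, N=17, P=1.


Formula: V(G) = E - N + 2P
V(G) = 32 - 17 + 2*1
V(G) = 15 + 2
V(G) = 17

17


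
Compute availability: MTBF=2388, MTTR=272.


Availability = MTBF / (MTBF + MTTR)
Availability = 2388 / (2388 + 272)
Availability = 2388 / 2660
Availability = 89.7744%

89.7744%


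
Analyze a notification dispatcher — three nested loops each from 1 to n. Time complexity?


Reasoning: three levels of nesting over n
Complexity: O(n^3)

O(n^3)


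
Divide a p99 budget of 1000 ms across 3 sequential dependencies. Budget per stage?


Formula: per_stage = total_budget / stages
per_stage = 1000 / 3
per_stage = 333.33 ms

333.33 ms


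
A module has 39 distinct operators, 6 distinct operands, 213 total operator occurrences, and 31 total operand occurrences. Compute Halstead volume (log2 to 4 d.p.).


Formula: V = N * log2(η), where N = N1 + N2 and η = η1 + η2
η = 39 + 6 = 45
N = 213 + 31 = 244
log2(45) ≈ 5.4919
V = 244 * 5.4919 = 1340.02

1340.02


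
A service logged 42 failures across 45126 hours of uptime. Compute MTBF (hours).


Formula: MTBF = Total operating time / Number of failures
MTBF = 45126 / 42
MTBF = 1074.43 hours

1074.43 hours


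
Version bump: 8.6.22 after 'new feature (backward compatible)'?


Current: 8.6.22
Change category: 'new feature (backward compatible)' → minor bump
SemVer rule: minor bump → increment MINOR, reset PATCH to 0 (MAJOR unchanged)
New: 8.7.0

8.7.0


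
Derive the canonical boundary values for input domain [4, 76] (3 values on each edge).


Range: [4, 76]
Boundaries: just below min, min, min+1, max-1, max, just above max
Values: [3, 4, 5, 75, 76, 77]

[3, 4, 5, 75, 76, 77]


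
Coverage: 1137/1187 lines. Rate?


Coverage = covered / total * 100
Coverage = 1137 / 1187 * 100
Coverage = 95.79%

95.79%


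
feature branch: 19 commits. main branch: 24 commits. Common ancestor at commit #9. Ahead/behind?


Common ancestor: commit #9
feature commits after divergence: 19 - 9 = 10
main commits after divergence: 24 - 9 = 15
feature is 10 commits ahead of main
main is 15 commits ahead of feature

feature ahead: 10, main ahead: 15


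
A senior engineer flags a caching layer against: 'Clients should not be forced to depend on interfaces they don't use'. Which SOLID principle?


This describes the Interface Segregation Principle (ISP)

Interface Segregation Principle (ISP)


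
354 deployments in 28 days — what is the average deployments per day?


Formula: deployments per day = releases / days
= 354 / 28
= 12.643 deploys/day
(equivalently, 88.5 deploys/week)

12.643 deploys/day


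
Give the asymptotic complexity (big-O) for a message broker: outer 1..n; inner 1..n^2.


Reasoning: n times n^2
Complexity: O(n^3)

O(n^3)


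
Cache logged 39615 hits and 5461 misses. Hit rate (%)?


Formula: hit rate = hits / (hits + misses) * 100
hit rate = 39615 / (39615 + 5461) * 100
hit rate = 39615 / 45076 * 100
hit rate = 87.88%

87.88%


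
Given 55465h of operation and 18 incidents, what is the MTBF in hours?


Formula: MTBF = Total operating time / Number of failures
MTBF = 55465 / 18
MTBF = 3081.39 hours

3081.39 hours


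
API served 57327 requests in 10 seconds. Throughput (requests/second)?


Formula: throughput = requests / seconds
throughput = 57327 / 10
throughput = 5732.7 requests/second

5732.7 requests/second


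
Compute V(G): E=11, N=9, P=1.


Formula: V(G) = E - N + 2P
V(G) = 11 - 9 + 2*1
V(G) = 2 + 2
V(G) = 4

4


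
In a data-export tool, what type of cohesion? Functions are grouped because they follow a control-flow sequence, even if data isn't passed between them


Reasoning: Grouped by order of execution within a routine, not by data flow
Type: Procedural cohesion

Procedural cohesion


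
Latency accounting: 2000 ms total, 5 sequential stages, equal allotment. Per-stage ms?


Formula: per_stage = total_budget / stages
per_stage = 2000 / 5
per_stage = 400.0 ms

400.0 ms


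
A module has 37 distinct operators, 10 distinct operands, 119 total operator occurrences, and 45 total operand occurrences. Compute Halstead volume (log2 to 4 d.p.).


Formula: V = N * log2(η), where N = N1 + N2 and η = η1 + η2
η = 37 + 10 = 47
N = 119 + 45 = 164
log2(47) ≈ 5.5546
V = 164 * 5.5546 = 910.95

910.95


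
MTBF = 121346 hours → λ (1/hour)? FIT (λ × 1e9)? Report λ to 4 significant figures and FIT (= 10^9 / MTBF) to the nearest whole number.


Formula: λ = 1 / MTBF; FIT = λ × 1e9 = 1e9 / MTBF
λ = 1 / 121346 ≈ 8.241e-06 failures/hour
FIT = 1e9 / 121346 ≈ 8241 failures per 1e9 hours (nearest whole number)

λ = 8.241e-06 /h, FIT = 8241


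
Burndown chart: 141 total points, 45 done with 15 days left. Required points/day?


Formula: Required rate = Remaining points / Days left
Remaining = 141 - 45 = 96 points
Required rate = 96 / 15 = 6.4 points/day

6.4 points/day


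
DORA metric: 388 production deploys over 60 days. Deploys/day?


Formula: deployments per day = releases / days
= 388 / 60
= 6.467 deploys/day
(equivalently, 45.27 deploys/week)

6.467 deploys/day


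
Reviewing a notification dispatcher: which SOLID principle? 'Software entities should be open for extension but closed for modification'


This describes the Open/Closed Principle (OCP)

Open/Closed Principle (OCP)


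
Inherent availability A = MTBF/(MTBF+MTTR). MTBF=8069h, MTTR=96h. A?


Availability = MTBF / (MTBF + MTTR)
Availability = 8069 / (8069 + 96)
Availability = 8069 / 8165
Availability = 98.8242%

98.8242%


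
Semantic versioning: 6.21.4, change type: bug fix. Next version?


Current: 6.21.4
Change category: 'bug fix' → patch bump
SemVer rule: patch bump → increment PATCH (MAJOR and MINOR unchanged)
New: 6.21.5

6.21.5


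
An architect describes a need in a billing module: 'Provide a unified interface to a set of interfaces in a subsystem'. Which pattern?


This matches the Facade pattern

Facade


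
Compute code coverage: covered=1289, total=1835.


Coverage = covered / total * 100
Coverage = 1289 / 1835 * 100
Coverage = 70.25%

70.25%


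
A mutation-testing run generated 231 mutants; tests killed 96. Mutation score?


Mutation score = killed / total * 100
Mutation score = 96 / 231 * 100
Mutation score = 41.56%

41.56%


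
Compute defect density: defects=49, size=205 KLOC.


Defect density = defects / KLOC
Defect density = 49 / 205
Defect density = 0.239 defects/KLOC

0.239 defects/KLOC


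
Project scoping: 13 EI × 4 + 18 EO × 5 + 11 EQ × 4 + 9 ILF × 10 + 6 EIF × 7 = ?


UFP = EI*4 + EO*5 + EQ*4 + ILF*10 + EIF*7
UFP = 13*4 + 18*5 + 11*4 + 9*10 + 6*7
UFP = 52 + 90 + 44 + 90 + 42
UFP = 318

318


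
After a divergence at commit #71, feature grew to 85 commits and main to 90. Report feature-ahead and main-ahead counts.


Common ancestor: commit #71
feature commits after divergence: 85 - 71 = 14
main commits after divergence: 90 - 71 = 19
feature is 14 commits ahead of main
main is 19 commits ahead of feature

feature ahead: 14, main ahead: 19


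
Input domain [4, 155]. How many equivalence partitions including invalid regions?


Valid range: [4, 155]
Class 1: x < 4 — invalid
Class 2: 4 ≤ x ≤ 155 — valid
Class 3: x > 155 — invalid
Total equivalence classes: 3

3 equivalence classes


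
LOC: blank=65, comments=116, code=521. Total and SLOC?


Total LOC = blank + comment + code
Total LOC = 65 + 116 + 521 = 702
SLOC (source only) = code = 521

Total LOC: 702, SLOC: 521


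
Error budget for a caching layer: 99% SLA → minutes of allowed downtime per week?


Formula: allowed downtime = period * (100 - SLA) / 100
Period (week) = 10080 minutes
Unavailability fraction = (100 - 99.0) / 100
Allowed downtime = 10080 * (100 - 99.0) / 100
Allowed downtime = 100.8 minutes

100.8 minutes


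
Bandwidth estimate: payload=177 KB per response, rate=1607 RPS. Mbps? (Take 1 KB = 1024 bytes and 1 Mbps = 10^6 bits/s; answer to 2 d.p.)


Formula: Mbps = payload_bytes * RPS * 8 / 1e6
Payload per request = 177 KB = 177 * 1024 = 181248 bytes
Total bytes/sec = 181248 * 1607 = 291265536
Total bits/sec = 291265536 * 8 = 2330124288
Mbps = 2330124288 / 1e6 = 2330.12

2330.12 Mbps


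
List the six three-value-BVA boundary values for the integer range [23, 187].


Range: [23, 187]
Boundaries: just below min, min, min+1, max-1, max, just above max
Values: [22, 23, 24, 186, 187, 188]

[22, 23, 24, 186, 187, 188]


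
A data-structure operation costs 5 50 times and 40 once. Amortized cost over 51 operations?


Formula: Amortized cost = Total cost / Operations
Total cost = (50 * 5) + (1 * 40)
Total cost = 250 + 40 = 290
Amortized = 290 / 51 = 5.6863

5.6863


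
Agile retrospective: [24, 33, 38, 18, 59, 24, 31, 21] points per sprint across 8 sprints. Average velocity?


Formula: Avg velocity = Total points / Number of sprints
Points: [24, 33, 38, 18, 59, 24, 31, 21]
Sum = 24 + 33 + 38 + 18 + 59 + 24 + 31 + 21 = 248
Avg velocity = 248 / 8 = 31.0 points/sprint

31.0 points/sprint


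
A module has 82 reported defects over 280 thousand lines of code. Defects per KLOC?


Defect density = defects / KLOC
Defect density = 82 / 280
Defect density = 0.293 defects/KLOC

0.293 defects/KLOC


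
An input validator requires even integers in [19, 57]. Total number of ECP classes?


Constraint: even integers in [19, 57]
Class 1: x < 19 — out-of-range invalid
Class 2: x in [19,57] but odd — wrong type invalid
Class 3: x in [19,57] and even — valid
Class 4: x > 57 — out-of-range invalid
Total equivalence classes: 4

4 equivalence classes


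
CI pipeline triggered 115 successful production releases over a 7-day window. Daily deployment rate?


Formula: deployments per day = releases / days
= 115 / 7
= 16.429 deploys/day
(equivalently, 115.0 deploys/week)

16.429 deploys/day


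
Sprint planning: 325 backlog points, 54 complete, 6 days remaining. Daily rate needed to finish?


Formula: Required rate = Remaining points / Days left
Remaining = 325 - 54 = 271 points
Required rate = 271 / 6 = 45.17 points/day

45.17 points/day


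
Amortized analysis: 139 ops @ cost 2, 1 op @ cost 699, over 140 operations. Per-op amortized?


Formula: Amortized cost = Total cost / Operations
Total cost = (139 * 2) + (1 * 699)
Total cost = 278 + 699 = 977
Amortized = 977 / 140 = 6.9786

6.9786


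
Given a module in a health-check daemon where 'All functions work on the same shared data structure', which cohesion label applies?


Reasoning: Functions share data
Type: Communicational cohesion

Communicational cohesion


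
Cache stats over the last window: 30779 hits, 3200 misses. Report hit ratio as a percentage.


Formula: hit rate = hits / (hits + misses) * 100
hit rate = 30779 / (30779 + 3200) * 100
hit rate = 30779 / 33979 * 100
hit rate = 90.58%

90.58%


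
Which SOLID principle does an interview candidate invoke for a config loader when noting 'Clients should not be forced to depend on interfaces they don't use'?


This describes the Interface Segregation Principle (ISP)

Interface Segregation Principle (ISP)


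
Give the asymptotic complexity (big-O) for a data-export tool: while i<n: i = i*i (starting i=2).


Reasoning: squaring drives double-exponential growth; iterations ~ log log n
Complexity: O(log log n)

O(log log n)


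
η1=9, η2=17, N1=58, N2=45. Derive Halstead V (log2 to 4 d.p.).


Formula: V = N * log2(η), where N = N1 + N2 and η = η1 + η2
η = 9 + 17 = 26
N = 58 + 45 = 103
log2(26) ≈ 4.7004
V = 103 * 4.7004 = 484.14

484.14


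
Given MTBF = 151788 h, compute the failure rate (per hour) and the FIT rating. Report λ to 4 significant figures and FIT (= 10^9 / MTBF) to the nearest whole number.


Formula: λ = 1 / MTBF; FIT = λ × 1e9 = 1e9 / MTBF
λ = 1 / 151788 ≈ 6.588e-06 failures/hour
FIT = 1e9 / 151788 ≈ 6588 failures per 1e9 hours (nearest whole number)

λ = 6.588e-06 /h, FIT = 6588


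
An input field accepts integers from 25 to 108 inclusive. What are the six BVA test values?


Range: [25, 108]
Boundaries: just below min, min, min+1, max-1, max, just above max
Values: [24, 25, 26, 107, 108, 109]

[24, 25, 26, 107, 108, 109]


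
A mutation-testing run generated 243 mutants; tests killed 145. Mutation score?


Mutation score = killed / total * 100
Mutation score = 145 / 243 * 100
Mutation score = 59.67%

59.67%


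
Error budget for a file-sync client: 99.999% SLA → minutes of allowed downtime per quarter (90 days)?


Formula: allowed downtime = period * (100 - SLA) / 100
Period (quarter (90 days)) = 129600 minutes
Unavailability fraction = (100 - 99.999) / 100
Allowed downtime = 129600 * (100 - 99.999) / 100
Allowed downtime = 1.296 minutes

1.296 minutes


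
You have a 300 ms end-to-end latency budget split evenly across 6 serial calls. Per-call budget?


Formula: per_stage = total_budget / stages
per_stage = 300 / 6
per_stage = 50.0 ms

50.0 ms


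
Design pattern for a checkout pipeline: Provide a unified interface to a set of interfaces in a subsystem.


This matches the Facade pattern

Facade


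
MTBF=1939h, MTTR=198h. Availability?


Availability = MTBF / (MTBF + MTTR)
Availability = 1939 / (1939 + 198)
Availability = 1939 / 2137
Availability = 90.7347%

90.7347%


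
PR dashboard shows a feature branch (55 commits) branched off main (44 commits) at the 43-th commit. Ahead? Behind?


Common ancestor: commit #43
feature commits after divergence: 55 - 43 = 12
main commits after divergence: 44 - 43 = 1
feature is 12 commits ahead of main
main is 1 commits ahead of feature

feature ahead: 12, main ahead: 1


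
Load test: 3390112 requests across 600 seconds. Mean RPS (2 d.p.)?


Formula: throughput = requests / seconds
throughput = 3390112 / 600
throughput = 5650.19 requests/second

5650.19 requests/second


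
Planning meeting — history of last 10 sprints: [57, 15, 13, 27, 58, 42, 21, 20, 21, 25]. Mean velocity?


Formula: Avg velocity = Total points / Number of sprints
Points: [57, 15, 13, 27, 58, 42, 21, 20, 21, 25]
Sum = 57 + 15 + 13 + 27 + 58 + 42 + 21 + 20 + 21 + 25 = 299
Avg velocity = 299 / 10 = 29.9 points/sprint

29.9 points/sprint


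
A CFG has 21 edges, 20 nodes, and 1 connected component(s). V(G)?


Formula: V(G) = E - N + 2P
V(G) = 21 - 20 + 2*1
V(G) = 1 + 2
V(G) = 3

3


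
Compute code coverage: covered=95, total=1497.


Coverage = covered / total * 100
Coverage = 95 / 1497 * 100
Coverage = 6.35%

6.35%


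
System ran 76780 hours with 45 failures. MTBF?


Formula: MTBF = Total operating time / Number of failures
MTBF = 76780 / 45
MTBF = 1706.22 hours

1706.22 hours


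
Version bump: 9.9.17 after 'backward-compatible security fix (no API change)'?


Current: 9.9.17
Change category: 'backward-compatible security fix (no API change)' → patch bump
SemVer rule: patch bump → increment PATCH (MAJOR and MINOR unchanged)
New: 9.9.18

9.9.18


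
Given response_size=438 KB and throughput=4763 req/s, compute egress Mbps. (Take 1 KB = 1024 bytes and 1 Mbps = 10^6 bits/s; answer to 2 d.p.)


Formula: Mbps = payload_bytes * RPS * 8 / 1e6
Payload per request = 438 KB = 438 * 1024 = 448512 bytes
Total bytes/sec = 448512 * 4763 = 2136262656
Total bits/sec = 2136262656 * 8 = 17090101248
Mbps = 17090101248 / 1e6 = 17090.1

17090.1 Mbps
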